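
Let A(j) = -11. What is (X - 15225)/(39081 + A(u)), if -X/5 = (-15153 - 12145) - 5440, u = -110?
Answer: 29693/7814 ≈ 3.8000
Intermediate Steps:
X = 163690 (X = -5*((-15153 - 12145) - 5440) = -5*(-27298 - 5440) = -5*(-32738) = 163690)
(X - 15225)/(39081 + A(u)) = (163690 - 15225)/(39081 - 11) = 148465/39070 = 148465*(1/39070) = 29693/7814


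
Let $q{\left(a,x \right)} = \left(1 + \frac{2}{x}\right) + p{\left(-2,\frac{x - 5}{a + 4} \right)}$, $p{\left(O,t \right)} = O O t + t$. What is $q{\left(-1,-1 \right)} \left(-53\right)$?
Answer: $583$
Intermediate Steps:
$p{\left(O,t \right)} = t + t O^{2}$ ($p{\left(O,t \right)} = O^{2} t + t = t O^{2} + t = t + t O^{2}$)
$q{\left(a,x \right)} = 1 + \frac{2}{x} + \frac{5 \left(-5 + x\right)}{4 + a}$ ($q{\left(a,x \right)} = \left(1 + \frac{2}{x}\right) + \frac{x - 5}{a + 4} \left(1 + \left(-2\right)^{2}\right) = \left(1 + \frac{2}{x}\right) + \frac{-5 + x}{4 + a} \left(1 + 4\right) = \left(1 + \frac{2}{x}\right) + \frac{-5 + x}{4 + a} 5 = \left(1 + \frac{2}{x}\right) + \frac{5 \left(-5 + x\right)}{4 + a} = 1 + \frac{2}{x} + \frac{5 \left(-5 + x\right)}{4 + a}$)
$q{\left(-1,-1 \right)} \left(-53\right) = \frac{8 + 2 \left(-1\right) - \left(-21 - 1 + 5 \left(-1\right)\right)}{\left(-1\right) \left(4 - 1\right)} \left(-53\right) = - \frac{8 - 2 - \left(-21 - 1 - 5\right)}{3} \left(-53\right) = \left(-1\right) \frac{1}{3} \left(8 - 2 - -27\right) \left(-53\right) = \left(-1\right) \frac{1}{3} \left(8 - 2 + 27\right) \left(-53\right) = \left(-1\right) \frac{1}{3} \cdot 33 \left(-53\right) = \left(-11\right) \left(-53\right) = 583$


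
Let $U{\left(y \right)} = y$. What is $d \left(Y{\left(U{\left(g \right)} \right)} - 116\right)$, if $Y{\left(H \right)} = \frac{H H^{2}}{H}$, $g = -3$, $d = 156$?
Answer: $-16692$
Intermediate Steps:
$Y{\left(H \right)} = H^{2}$ ($Y{\left(H \right)} = \frac{H^{3}}{H} = H^{2}$)
$d \left(Y{\left(U{\left(g \right)} \right)} - 116\right) = 156 \left(\left(-3\right)^{2} - 116\right) = 156 \left(9 - 116\right) = 156 \left(-107\right) = -16692$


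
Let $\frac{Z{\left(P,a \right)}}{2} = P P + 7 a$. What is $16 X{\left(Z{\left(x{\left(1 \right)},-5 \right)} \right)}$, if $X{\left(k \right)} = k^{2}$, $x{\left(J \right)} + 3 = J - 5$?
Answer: $12544$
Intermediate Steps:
$x{\left(J \right)} = -8 + J$ ($x{\left(J \right)} = -3 + \left(J - 5\right) = -3 + \left(-5 + J\right) = -8 + J$)
$Z{\left(P,a \right)} = 2 P^{2} + 14 a$ ($Z{\left(P,a \right)} = 2 \left(P P + 7 a\right) = 2 \left(P^{2} + 7 a\right) = 2 P^{2} + 14 a$)
$16 X{\left(Z{\left(x{\left(1 \right)},-5 \right)} \right)} = 16 \left(2 \left(-8 + 1\right)^{2} + 14 \left(-5\right)\right)^{2} = 16 \left(2 \left(-7\right)^{2} - 70\right)^{2} = 16 \left(2 \cdot 49 - 70\right)^{2} = 16 \left(98 - 70\right)^{2} = 16 \cdot 28^{2} = 16 \cdot 784 = 12544$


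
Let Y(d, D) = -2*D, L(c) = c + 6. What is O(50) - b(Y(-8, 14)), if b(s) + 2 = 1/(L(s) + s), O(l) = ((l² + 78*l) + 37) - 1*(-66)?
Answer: 325251/50 ≈ 6505.0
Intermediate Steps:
L(c) = 6 + c
O(l) = 103 + l² + 78*l (O(l) = (37 + l² + 78*l) + 66 = 103 + l² + 78*l)
b(s) = -2 + 1/(6 + 2*s) (b(s) = -2 + 1/((6 + s) + s) = -2 + 1/(6 + 2*s))
O(50) - b(Y(-8, 14)) = (103 + 50² + 78*50) - (-11 - (-8)*14)/(2*(3 - 2*14)) = (103 + 2500 + 3900) - (-11 - 4*(-28))/(2*(3 - 28)) = 6503 - (-11 + 112)/(2*(-25)) = 6503 - (-1)*101/(2*25) = 6503 - 1*(-101/50) = 6503 + 101/50 = 325251/50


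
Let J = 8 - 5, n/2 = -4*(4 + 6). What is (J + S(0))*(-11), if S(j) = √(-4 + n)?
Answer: -33 - 22*I*√21 ≈ -33.0 - 100.82*I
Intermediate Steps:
n = -80 (n = 2*(-4*(4 + 6)) = 2*(-4*10) = 2*(-40) = -80)
J = 3
S(j) = 2*I*√21 (S(j) = √(-4 - 80) = √(-84) = 2*I*√21)
(J + S(0))*(-11) = (3 + 2*I*√21)*(-11) = -33 - 22*I*√21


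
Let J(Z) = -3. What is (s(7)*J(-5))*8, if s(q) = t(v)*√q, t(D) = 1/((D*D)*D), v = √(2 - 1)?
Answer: -24*√7 ≈ -63.498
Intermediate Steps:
v = 1 (v = √1 = 1)
t(D) = D⁻³ (t(D) = 1/(D²*D) = 1/(D³) = D⁻³)
s(q) = √q (s(q) = √q/1³ = 1*√q = √q)
(s(7)*J(-5))*8 = (√7*(-3))*8 = -3*√7*8 = -24*√7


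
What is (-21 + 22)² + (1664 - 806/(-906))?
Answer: 754648/453 ≈ 1665.9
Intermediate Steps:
(-21 + 22)² + (1664 - 806/(-906)) = 1² + (1664 - 806*(-1)/906) = 1 + (1664 - 1*(-403/453)) = 1 + (1664 + 403/453) = 1 + 754195/453 = 754648/453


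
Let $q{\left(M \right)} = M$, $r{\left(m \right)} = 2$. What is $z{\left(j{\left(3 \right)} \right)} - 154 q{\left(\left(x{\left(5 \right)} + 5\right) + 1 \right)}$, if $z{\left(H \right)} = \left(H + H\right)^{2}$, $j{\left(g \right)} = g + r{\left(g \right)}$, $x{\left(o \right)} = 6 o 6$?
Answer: $-28544$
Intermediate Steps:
$x{\left(o \right)} = 36 o$
$j{\left(g \right)} = 2 + g$ ($j{\left(g \right)} = g + 2 = 2 + g$)
$z{\left(H \right)} = 4 H^{2}$ ($z{\left(H \right)} = \left(2 H\right)^{2} = 4 H^{2}$)
$z{\left(j{\left(3 \right)} \right)} - 154 q{\left(\left(x{\left(5 \right)} + 5\right) + 1 \right)} = 4 \left(2 + 3\right)^{2} - 154 \left(\left(36 \cdot 5 + 5\right) + 1\right) = 4 \cdot 5^{2} - 154 \left(\left(180 + 5\right) + 1\right) = 4 \cdot 25 - 154 \left(185 + 1\right) = 100 - 28644 = -28544$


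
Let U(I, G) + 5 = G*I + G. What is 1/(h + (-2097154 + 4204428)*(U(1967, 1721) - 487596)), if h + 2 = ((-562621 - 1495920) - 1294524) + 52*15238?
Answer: 1/6109673843907 ≈ 1.6367e-13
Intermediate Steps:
U(I, G) = -5 + G + G*I (U(I, G) = -5 + (G*I + G) = -5 + (G + G*I) = -5 + G + G*I)
h = -2560691 (h = -2 + (((-562621 - 1495920) - 1294524) + 52*15238) = -2 + ((-2058541 - 1294524) + 792376) = -2 + (-3353065 + 792376) = -2 - 2560689 = -2560691)
1/(h + (-2097154 + 4204428)*(U(1967, 1721) - 487596)) = 1/(-2560691 + (-2097154 + 4204428)*((-5 + 1721 + 1721*1967) - 487596)) = 1/(-2560691 + 2107274*((-5 + 1721 + 3385207) - 487596)) = 1/(-2560691 + 2107274*(3386923 - 487596)) = 1/(-2560691 + 2107274*2899327) = 1/(-2560691 + 6109676404598) = 1/6109673843907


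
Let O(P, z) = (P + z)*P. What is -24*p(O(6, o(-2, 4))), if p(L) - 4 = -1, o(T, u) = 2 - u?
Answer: -72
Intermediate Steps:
O(P, z) = P*(P + z)
p(L) = 3 (p(L) = 4 - 1 = 3)
-24*p(O(6, o(-2, 4))) = -24*3 = -72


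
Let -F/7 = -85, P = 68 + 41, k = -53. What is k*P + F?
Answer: -5182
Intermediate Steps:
P = 109
F = 595 (F = -7*(-85) = 595)
k*P + F = -53*109 + 595 = -5777 + 595 = -5182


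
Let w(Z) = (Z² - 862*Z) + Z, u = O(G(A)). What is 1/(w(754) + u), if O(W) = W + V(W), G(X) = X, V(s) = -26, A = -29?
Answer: -1/80733 ≈ -1.2387e-5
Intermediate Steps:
O(W) = -26 + W (O(W) = W - 26 = -26 + W)
u = -55 (u = -26 - 29 = -55)
w(Z) = Z² - 861*Z
1/(w(754) + u) = 1/(754*(-861 + 754) - 55) = 1/(754*(-107) - 55) = 1/(-80678 - 55) = 1/(-80733) = -1/80733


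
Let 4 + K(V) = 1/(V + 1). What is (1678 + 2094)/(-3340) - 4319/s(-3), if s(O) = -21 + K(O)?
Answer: 7164637/42585 ≈ 168.24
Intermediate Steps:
K(V) = -4 + 1/(1 + V) (K(V) = -4 + 1/(V + 1) = -4 + 1/(1 + V))
s(O) = -21 + (-3 - 4*O)/(1 + O)
(1678 + 2094)/(-3340) - 4319/s(-3) = (1678 + 2094)/(-3340) - 4319*(1 - 3)/(-24 - 25*(-3)) = 3772*(-1/3340) - 4319*(-2/(-24 + 75)) = -943/835 - 4319/((-½*51)) = -943/835 - 4319/(-51/2) = -943/835 - 4319*(-2/51) = -943/835 + 8638/51 = 7164637/42585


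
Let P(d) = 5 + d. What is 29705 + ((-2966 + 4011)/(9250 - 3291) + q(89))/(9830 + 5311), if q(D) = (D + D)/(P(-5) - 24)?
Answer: 4594525863847/154671804 ≈ 29705.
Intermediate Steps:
q(D) = -D/12 (q(D) = (D + D)/((5 - 5) - 24) = (2*D)/(0 - 24) = (2*D)/(-24) = (2*D)*(-1/24) = -D/12)
29705 + ((-2966 + 4011)/(9250 - 3291) + q(89))/(9830 + 5311) = 29705 + ((-2966 + 4011)/(9250 - 3291) - 1/12*89)/(9830 + 5311) = 29705 + (1045/5959 - 89/12)/15141 = 29705 + (1045*(1/5959) - 89/12)*(1/15141) = 29705 + (1045/5959 - 89/12)*(1/15141) = 29705 - 517811/71508*1/15141 = 29705 - 73973/154671804 = 4594525863847/154671804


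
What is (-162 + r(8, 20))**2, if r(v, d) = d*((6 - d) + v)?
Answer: 79524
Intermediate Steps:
r(v, d) = d*(6 + v - d)
(-162 + r(8, 20))**2 = (-162 + 20*(6 + 8 - 1*20))**2 = (-162 + 20*(6 + 8 - 20))**2 = (-162 + 20*(-6))**2 = (-162 - 120)**2 = (-282)**2 = 79524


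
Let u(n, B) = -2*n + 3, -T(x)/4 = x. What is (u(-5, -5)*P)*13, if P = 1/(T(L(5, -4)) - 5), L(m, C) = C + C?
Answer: 169/27 ≈ 6.2593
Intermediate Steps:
L(m, C) = 2*C
T(x) = -4*x
u(n, B) = 3 - 2*n
P = 1/27 (P = 1/(-8*(-4) - 5) = 1/(-4*(-8) - 5) = 1/(32 - 5) = 1/27 ≈ 0.037037)
(u(-5, -5)*P)*13 = ((3 - 2*(-5))*(1/27))*13 = ((3 + 10)*(1/27))*13 = (13*(1/27))*13 = (13/27)*13 = 169/27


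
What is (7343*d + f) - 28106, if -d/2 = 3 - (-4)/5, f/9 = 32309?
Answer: 1034341/5 ≈ 2.0687e+5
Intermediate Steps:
f = 290781 (f = 9*32309 = 290781)
d = -38/5 (d = -2*(3 - (-4)/5) = -2*(3 - 1*(-4/5)) = -2*(3 + 4/5) = -2*19/5 = -38/5 ≈ -7.6000)
(7343*d + f) - 28106 = (7343*(-38/5) + 290781) - 28106 = (-279034/5 + 290781) - 28106 = 1174871/5 - 28106 = 1034341/5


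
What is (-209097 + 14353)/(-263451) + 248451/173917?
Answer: 99323956649/45818607567 ≈ 2.1678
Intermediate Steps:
(-209097 + 14353)/(-263451) + 248451/173917 = -194744*(-1/263451) + 248451*(1/173917) = 194744/263451 + 248451/173917 = 99323956649/45818607567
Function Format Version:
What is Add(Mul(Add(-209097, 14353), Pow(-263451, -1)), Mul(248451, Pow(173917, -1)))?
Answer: Rational(99323956649, 45818607567) ≈ 2.1678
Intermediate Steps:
Add(Mul(Add(-209097, 14353), Pow(-263451, -1)), Mul(248451, Pow(173917, -1))) = Add(Mul(-194744, Rational(-1, 263451)), Mul(248451, Rational(1, 173917))) = Add(Rational(194744, 263451), Rational(248451, 173917)) = Rational(99323956649, 45818607567)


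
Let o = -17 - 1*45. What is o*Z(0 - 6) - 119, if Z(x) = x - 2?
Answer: 377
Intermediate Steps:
Z(x) = -2 + x
o = -62 (o = -17 - 45 = -62)
o*Z(0 - 6) - 119 = -62*(-2 + (0 - 6)) - 119 = -62*(-2 - 6) - 119 = -62*(-8) - 119 = 496 - 119 = 377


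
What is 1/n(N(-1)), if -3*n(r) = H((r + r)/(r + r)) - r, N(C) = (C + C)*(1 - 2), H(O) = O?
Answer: 3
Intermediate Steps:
N(C) = -2*C (N(C) = (2*C)*(-1) = -2*C)
n(r) = -1/3 + r/3 (n(r) = -((r + r)/(r + r) - r)/3 = -((2*r)/((2*r)) - r)/3 = -((2*r)*(1/(2*r)) - r)/3 = -(1 - r)/3 = -1/3 + r/3)
1/n(N(-1)) = 1/(-1/3 + (-2*(-1))/3) = 1/(-1/3 + (1/3)*2) = 1/(-1/3 + 2/3) = 1/(1/3) = 3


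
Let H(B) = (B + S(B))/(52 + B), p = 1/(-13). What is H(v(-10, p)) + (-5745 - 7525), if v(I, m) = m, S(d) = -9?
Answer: -8957368/675 ≈ -13270.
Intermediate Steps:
p = -1/13 ≈ -0.076923
H(B) = (-9 + B)/(52 + B) (H(B) = (B - 9)/(52 + B) = (-9 + B)/(52 + B))
H(v(-10, p)) + (-5745 - 7525) = (-9 - 1/13)/(52 - 1/13) + (-5745 - 7525) = -118/13/(675/13) - 13270 = (13/675)*(-118/13) - 13270 = -118/675 - 13270 = -8957368/675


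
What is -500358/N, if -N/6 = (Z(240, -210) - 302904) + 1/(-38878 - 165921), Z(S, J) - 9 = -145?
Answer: -17078803007/62062288961 ≈ -0.27519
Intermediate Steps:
Z(S, J) = -136 (Z(S, J) = 9 - 145 = -136)
N = 372373733766/204799 (N = -6*((-136 - 302904) + 1/(-38878 - 165921)) = -6*(-303040 + 1/(-204799)) = -6*(-303040 - 1/204799) = -6*(-62062288961/204799) = 372373733766/204799 ≈ 1.8182e+6)
-500358/N = -500358/372373733766/204799 = -500358*204799/372373733766 = -17078803007/62062288961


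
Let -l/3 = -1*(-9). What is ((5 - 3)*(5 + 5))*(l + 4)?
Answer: -460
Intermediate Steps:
l = -27 (l = -(-3)*(-9) = -3*9 = -27)
((5 - 3)*(5 + 5))*(l + 4) = ((5 - 3)*(5 + 5))*(-27 + 4) = (2*10)*(-23) = 20*(-23) = -460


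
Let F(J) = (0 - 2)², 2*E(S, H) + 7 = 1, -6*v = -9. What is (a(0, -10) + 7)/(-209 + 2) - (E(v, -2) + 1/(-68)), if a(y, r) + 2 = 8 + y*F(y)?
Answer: 41551/14076 ≈ 2.9519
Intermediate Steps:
v = 3/2 (v = -⅙*(-9) = 3/2 ≈ 1.5000)
E(S, H) = -3 (E(S, H) = -7/2 + (½)*1 = -7/2 + ½ = -3)
F(J) = 4 (F(J) = (-2)² = 4)
a(y, r) = 6 + 4*y (a(y, r) = -2 + (8 + y*4) = -2 + (8 + 4*y) = 6 + 4*y)
(a(0, -10) + 7)/(-209 + 2) - (E(v, -2) + 1/(-68)) = ((6 + 4*0) + 7)/(-209 + 2) - (-3 + 1/(-68)) = ((6 + 0) + 7)/(-207) - (-3 - 1/68) = (6 + 7)*(-1/207) - 1*(-205/68) = 13*(-1/207) + 205/68 = -13/207 + 205/68 = 41551/14076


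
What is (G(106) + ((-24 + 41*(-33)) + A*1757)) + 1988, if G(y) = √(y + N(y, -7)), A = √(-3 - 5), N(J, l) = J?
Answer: 611 + 2*√53 + 3514*I*√2 ≈ 625.56 + 4969.5*I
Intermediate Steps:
A = 2*I*√2 (A = √(-8) = 2*I*√2 ≈ 2.8284*I)
G(y) = √2*√y (G(y) = √(y + y) = √(2*y) = √2*√y)
(G(106) + ((-24 + 41*(-33)) + A*1757)) + 1988 = (√2*√106 + ((-24 + 41*(-33)) + (2*I*√2)*1757)) + 1988 = (2*√53 + ((-24 - 1353) + 3514*I*√2)) + 1988 = (2*√53 + (-1377 + 3514*I*√2)) + 1988 = (-1377 + 2*√53 + 3514*I*√2) + 1988 = 611 + 2*√53 + 3514*I*√2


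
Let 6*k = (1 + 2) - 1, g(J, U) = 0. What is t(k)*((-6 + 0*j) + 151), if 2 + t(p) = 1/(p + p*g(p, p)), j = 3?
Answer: 145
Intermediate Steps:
k = 1/3 (k = ((1 + 2) - 1)/6 = (3 - 1)/6 = (1/6)*2 = 1/3 ≈ 0.33333)
t(p) = -2 + 1/p (t(p) = -2 + 1/(p + p*0) = -2 + 1/(p + 0) = -2 + 1/p)
t(k)*((-6 + 0*j) + 151) = (-2 + 1/(1/3))*((-6 + 0*3) + 151) = (-2 + 3)*((-6 + 0) + 151) = 1*(-6 + 151) = 1*145 = 145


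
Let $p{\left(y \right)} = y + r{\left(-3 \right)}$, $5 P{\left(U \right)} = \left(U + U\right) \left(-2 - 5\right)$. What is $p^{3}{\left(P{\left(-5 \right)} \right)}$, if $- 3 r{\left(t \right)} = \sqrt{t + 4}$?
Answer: $\frac{68921}{27} \approx 2552.6$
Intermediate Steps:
$P{\left(U \right)} = - \frac{14 U}{5}$ ($P{\left(U \right)} = \frac{\left(U + U\right) \left(-2 - 5\right)}{5} = \frac{2 U \left(-7\right)}{5} = \frac{\left(-14\right) U}{5} = - \frac{14 U}{5}$)
$r{\left(t \right)} = - \frac{\sqrt{4 + t}}{3}$ ($r{\left(t \right)} = - \frac{\sqrt{t + 4}}{3} = - \frac{\sqrt{4 + t}}{3}$)
$p{\left(y \right)} = - \frac{1}{3} + y$ ($p{\left(y \right)} = y - \frac{\sqrt{4 - 3}}{3} = y - \frac{\sqrt{1}}{3} = y - \frac{1}{3} = - \frac{1}{3} + y$)
$p^{3}{\left(P{\left(-5 \right)} \right)} = \left(- \frac{1}{3} - -14\right)^{3} = \left(- \frac{1}{3} + 14\right)^{3} = \left(\frac{41}{3}\right)^{3} = \frac{68921}{27}$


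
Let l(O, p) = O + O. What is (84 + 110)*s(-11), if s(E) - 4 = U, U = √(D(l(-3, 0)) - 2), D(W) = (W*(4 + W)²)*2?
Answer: 776 + 970*I*√2 ≈ 776.0 + 1371.8*I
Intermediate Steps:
l(O, p) = 2*O
D(W) = 2*W*(4 + W)²
U = 5*I*√2 (U = √(2*(2*(-3))*(4 + 2*(-3))² - 2) = √(2*(-6)*(4 - 6)² - 2) = √(2*(-6)*(-2)² - 2) = √(2*(-6)*4 - 2) = √(-48 - 2) = √(-50) = 5*I*√2 ≈ 7.0711*I)
s(E) = 4 + 5*I*√2
(84 + 110)*s(-11) = (84 + 110)*(4 + 5*I*√2) = 194*(4 + 5*I*√2) = 776 + 970*I*√2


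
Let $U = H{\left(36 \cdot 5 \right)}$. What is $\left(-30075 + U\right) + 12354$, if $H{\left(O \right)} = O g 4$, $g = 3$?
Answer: $-15561$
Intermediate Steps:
$H{\left(O \right)} = 12 O$ ($H{\left(O \right)} = O 3 \cdot 4 = 3 O 4 = 12 O$)
$U = 2160$ ($U = 12 \cdot 36 \cdot 5 = 12 \cdot 180 = 2160$)
$\left(-30075 + U\right) + 12354 = \left(-30075 + 2160\right) + 12354 = -27915 + 12354 = -15561$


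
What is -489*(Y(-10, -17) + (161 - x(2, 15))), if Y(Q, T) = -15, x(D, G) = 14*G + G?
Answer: 38631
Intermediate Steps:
x(D, G) = 15*G
-489*(Y(-10, -17) + (161 - x(2, 15))) = -489*(-15 + (161 - 15*15)) = -489*(-15 + (161 - 1*225)) = -489*(-15 + (161 - 225)) = -489*(-15 - 64) = -489*(-79) = 38631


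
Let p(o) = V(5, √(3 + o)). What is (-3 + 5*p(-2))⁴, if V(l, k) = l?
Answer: 234256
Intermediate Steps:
p(o) = 5
(-3 + 5*p(-2))⁴ = (-3 + 5*5)⁴ = (-3 + 25)⁴ = 22⁴ = 234256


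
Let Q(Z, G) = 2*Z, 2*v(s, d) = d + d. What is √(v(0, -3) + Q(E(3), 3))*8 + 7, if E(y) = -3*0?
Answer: 7 + 8*I*√3 ≈ 7.0 + 13.856*I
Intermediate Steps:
E(y) = 0
v(s, d) = d (v(s, d) = (d + d)/2 = (2*d)/2 = d)
√(v(0, -3) + Q(E(3), 3))*8 + 7 = √(-3 + 2*0)*8 + 7 = √(-3 + 0)*8 + 7 = √(-3)*8 + 7 = (I*√3)*8 + 7 = 8*I*√3 + 7 = 7 + 8*I*√3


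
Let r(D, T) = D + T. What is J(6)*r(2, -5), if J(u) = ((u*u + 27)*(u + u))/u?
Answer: -378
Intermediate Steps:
J(u) = 54 + 2*u**2 (J(u) = ((u**2 + 27)*(2*u))/u = ((27 + u**2)*(2*u))/u = (2*u*(27 + u**2))/u = 54 + 2*u**2)
J(6)*r(2, -5) = (54 + 2*6**2)*(2 - 5) = (54 + 2*36)*(-3) = (54 + 72)*(-3) = 126*(-3) = -378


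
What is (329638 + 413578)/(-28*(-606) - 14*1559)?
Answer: -371608/2429 ≈ -152.99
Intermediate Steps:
(329638 + 413578)/(-28*(-606) - 14*1559) = 743216/(16968 - 21826) = 743216/(-4858) = 743216*(-1/4858) = -371608/2429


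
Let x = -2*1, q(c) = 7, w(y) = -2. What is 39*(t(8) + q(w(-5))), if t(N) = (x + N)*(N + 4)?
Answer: 3081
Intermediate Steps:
x = -2
t(N) = (-2 + N)*(4 + N) (t(N) = (-2 + N)*(N + 4) = (-2 + N)*(4 + N))
39*(t(8) + q(w(-5))) = 39*((-8 + 8² + 2*8) + 7) = 39*((-8 + 64 + 16) + 7) = 39*(72 + 7) = 39*79 = 3081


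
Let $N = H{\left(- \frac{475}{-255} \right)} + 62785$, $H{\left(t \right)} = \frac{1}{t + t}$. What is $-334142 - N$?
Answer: $- \frac{75416181}{190} \approx -3.9693 \cdot 10^{5}$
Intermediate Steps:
$H{\left(t \right)} = \frac{1}{2 t}$
$N = \frac{11929201}{190}$ ($N = \frac{1}{2 \left(- \frac{475}{-255}\right)} + 62785 = \frac{1}{2 \left(\left(-475\right) \left(- \frac{1}{255}\right)\right)} + 62785 = \frac{1}{2 \cdot \frac{95}{51}} + 62785 = \frac{1}{2} \cdot \frac{51}{95} + 62785 = \frac{51}{190} + 62785 = \frac{11929201}{190} \approx 62785.0$)
$-334142 - N = -334142 - \frac{11929201}{190} = - \frac{75416181}{190}$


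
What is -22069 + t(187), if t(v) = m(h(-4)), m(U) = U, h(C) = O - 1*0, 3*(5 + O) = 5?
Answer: -66217/3 ≈ -22072.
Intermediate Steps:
O = -10/3 (O = -5 + (1/3)*5 = -5 + 5/3 = -10/3 ≈ -3.3333)
h(C) = -10/3 (h(C) = -10/3 - 1*0 = -10/3 + 0 = -10/3)
t(v) = -10/3
-22069 + t(187) = -22069 - 10/3 = -66217/3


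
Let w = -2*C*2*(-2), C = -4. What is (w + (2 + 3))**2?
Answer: 729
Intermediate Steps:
w = -32 (w = -2*(-4*2)*(-2) = -(-16)*(-2) = -2*16 = -32)
(w + (2 + 3))**2 = (-32 + (2 + 3))**2 = (-32 + 5)**2 = (-27)**2 = 729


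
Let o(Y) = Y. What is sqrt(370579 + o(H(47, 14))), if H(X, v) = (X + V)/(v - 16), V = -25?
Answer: 2*sqrt(92642) ≈ 608.74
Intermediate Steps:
H(X, v) = (-25 + X)/(-16 + v) (H(X, v) = (X - 25)/(v - 16) = (-25 + X)/(-16 + v))
sqrt(370579 + o(H(47, 14))) = sqrt(370579 + (-25 + 47)/(-16 + 14)) = sqrt(370579 + 22/(-2)) = sqrt(370579 - 1/2*22) = sqrt(370579 - 11) = sqrt(370568) = 2*sqrt(92642)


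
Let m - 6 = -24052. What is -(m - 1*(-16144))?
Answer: 7902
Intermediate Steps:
m = -24046 (m = 6 - 24052 = -24046)
-(m - 1*(-16144)) = -(-24046 - 1*(-16144)) = -(-24046 + 16144) = -1*(-7902) = 7902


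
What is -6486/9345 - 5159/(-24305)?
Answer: -1459085/3028403 ≈ -0.48180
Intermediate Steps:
-6486/9345 - 5159/(-24305) = -6486*1/9345 - 5159*(-1/24305) = -2162/3115 + 5159/24305 = -1459085/3028403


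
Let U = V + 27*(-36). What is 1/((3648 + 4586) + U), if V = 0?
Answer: 1/7262 ≈ 0.00013770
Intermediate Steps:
U = -972 (U = 0 + 27*(-36) = 0 - 972 = -972)
1/((3648 + 4586) + U) = 1/((3648 + 4586) - 972) = 1/(8234 - 972) = 1/7262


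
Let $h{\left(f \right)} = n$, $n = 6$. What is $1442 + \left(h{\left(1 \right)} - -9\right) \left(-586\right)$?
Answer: $-7348$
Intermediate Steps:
$h{\left(f \right)} = 6$
$1442 + \left(h{\left(1 \right)} - -9\right) \left(-586\right) = 1442 + \left(6 - -9\right) \left(-586\right) = 1442 + \left(6 + 9\right) \left(-586\right) = 1442 + 15 \left(-586\right) = 1442 - 8790 = -7348$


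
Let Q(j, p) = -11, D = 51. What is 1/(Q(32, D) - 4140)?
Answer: -1/4151 ≈ -0.00024091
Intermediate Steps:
1/(Q(32, D) - 4140) = 1/(-11 - 4140) = 1/(-4151) = -1/4151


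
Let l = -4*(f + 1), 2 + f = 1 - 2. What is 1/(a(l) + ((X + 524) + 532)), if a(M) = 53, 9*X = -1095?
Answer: 3/2962 ≈ 0.0010128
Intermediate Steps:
X = -365/3 (X = (⅑)*(-1095) = -365/3 ≈ -121.67)
f = -3 (f = -2 + (1 - 2) = -2 - 1 = -3)
l = 8 (l = -4*(-3 + 1) = -4*(-2) = 8)
1/(a(l) + ((X + 524) + 532)) = 1/(53 + ((-365/3 + 524) + 532)) = 1/(53 + (1207/3 + 532)) = 1/(53 + 2803/3) = 1/(2962/3) = 3/2962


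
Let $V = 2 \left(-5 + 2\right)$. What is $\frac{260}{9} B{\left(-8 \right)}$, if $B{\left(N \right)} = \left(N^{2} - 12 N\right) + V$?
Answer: $\frac{40040}{9} \approx 4448.9$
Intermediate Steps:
$V = -6$ ($V = 2 \left(-3\right) = -6$)
$B{\left(N \right)} = -6 + N^{2} - 12 N$ ($B{\left(N \right)} = \left(N^{2} - 12 N\right) - 6 = -6 + N^{2} - 12 N$)
$\frac{260}{9} B{\left(-8 \right)} = \frac{260}{9} \left(-6 + \left(-8\right)^{2} - -96\right) = 260 \cdot \frac{1}{9} \left(-6 + 64 + 96\right) = \frac{260}{9} \cdot 154 = \frac{40040}{9}$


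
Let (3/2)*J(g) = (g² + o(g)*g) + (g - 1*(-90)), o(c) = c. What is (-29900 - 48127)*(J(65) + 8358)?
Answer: -1099764556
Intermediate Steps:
J(g) = 60 + 2*g/3 + 4*g²/3 (J(g) = 2*((g² + g*g) + (g - 1*(-90)))/3 = 2*((g² + g²) + (g + 90))/3 = 2*(2*g² + (90 + g))/3 = 2*(90 + g + 2*g²)/3 = 60 + 2*g/3 + 4*g²/3)
(-29900 - 48127)*(J(65) + 8358) = (-29900 - 48127)*((60 + (⅔)*65 + (4/3)*65²) + 8358) = -78027*((60 + 130/3 + (4/3)*4225) + 8358) = -78027*((60 + 130/3 + 16900/3) + 8358) = -78027*(17210/3 + 8358) = -78027*42284/3 = -1099764556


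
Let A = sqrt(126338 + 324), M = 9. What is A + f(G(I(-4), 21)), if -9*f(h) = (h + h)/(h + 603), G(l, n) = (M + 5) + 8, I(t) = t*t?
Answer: -44/5625 + sqrt(126662) ≈ 355.89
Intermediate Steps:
I(t) = t**2
G(l, n) = 22 (G(l, n) = (9 + 5) + 8 = 14 + 8 = 22)
A = sqrt(126662) ≈ 355.90
f(h) = -2*h/(9*(603 + h)) (f(h) = -(h + h)/(9*(h + 603)) = -2*h/(9*(603 + h)))
A + f(G(I(-4), 21)) = sqrt(126662) - 2*22/(5427 + 9*22) = sqrt(126662) - 2*22/(5427 + 198) = sqrt(126662) - 2*22/5625 = sqrt(126662) - 2*22*1/5625 = sqrt(126662) - 44/5625 = -44/5625 + sqrt(126662)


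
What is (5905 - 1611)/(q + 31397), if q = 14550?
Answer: 4294/45947 ≈ 0.093456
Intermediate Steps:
(5905 - 1611)/(q + 31397) = (5905 - 1611)/(14550 + 31397) = 4294/45947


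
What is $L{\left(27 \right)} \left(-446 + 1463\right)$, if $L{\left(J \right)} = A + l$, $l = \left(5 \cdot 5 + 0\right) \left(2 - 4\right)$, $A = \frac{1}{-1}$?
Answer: $-51867$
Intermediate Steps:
$A = -1$
$l = -50$ ($l = \left(25 + 0\right) \left(-2\right) = 25 \left(-2\right) = -50$)
$L{\left(J \right)} = -51$ ($L{\left(J \right)} = -1 - 50 = -51$)
$L{\left(27 \right)} \left(-446 + 1463\right) = - 51 \left(-446 + 1463\right) = \left(-51\right) 1017 = -51867$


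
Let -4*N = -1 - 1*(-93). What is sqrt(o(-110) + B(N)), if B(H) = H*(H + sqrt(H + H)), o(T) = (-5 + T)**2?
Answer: sqrt(13754 - 23*I*sqrt(46)) ≈ 117.28 - 0.6651*I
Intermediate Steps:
N = -23 (N = -(-1 - 1*(-93))/4 = -(-1 + 93)/4 = -1/4*92 = -23)
B(H) = H*(H + sqrt(2)*sqrt(H)) (B(H) = H*(H + sqrt(2*H)) = H*(H + sqrt(2)*sqrt(H)))
sqrt(o(-110) + B(N)) = sqrt((-5 - 110)**2 + ((-23)**2 + sqrt(2)*(-23)**(3/2))) = sqrt((-115)**2 + (529 + sqrt(2)*(-23*I*sqrt(23)))) = sqrt(13225 + (529 - 23*I*sqrt(46))) = sqrt(13754 - 23*I*sqrt(46))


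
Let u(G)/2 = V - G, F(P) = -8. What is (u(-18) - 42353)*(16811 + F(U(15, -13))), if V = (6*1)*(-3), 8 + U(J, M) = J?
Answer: -711657459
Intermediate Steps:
U(J, M) = -8 + J
V = -18 (V = 6*(-3) = -18)
u(G) = -36 - 2*G (u(G) = 2*(-18 - G) = -36 - 2*G)
(u(-18) - 42353)*(16811 + F(U(15, -13))) = ((-36 - 2*(-18)) - 42353)*(16811 - 8) = ((-36 + 36) - 42353)*16803 = (0 - 42353)*16803 = -42353*16803 = -711657459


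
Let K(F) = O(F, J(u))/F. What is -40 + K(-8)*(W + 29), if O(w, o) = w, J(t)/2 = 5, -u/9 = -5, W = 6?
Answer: -5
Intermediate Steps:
u = 45 (u = -9*(-5) = 45)
J(t) = 10 (J(t) = 2*5 = 10)
K(F) = 1 (K(F) = F/F = 1)
-40 + K(-8)*(W + 29) = -40 + 1*(6 + 29) = -40 + 1*35 = -40 + 35 = -5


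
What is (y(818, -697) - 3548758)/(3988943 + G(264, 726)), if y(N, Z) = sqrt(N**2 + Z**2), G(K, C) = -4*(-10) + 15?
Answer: -1774379/1994499 + sqrt(1154933)/3988998 ≈ -0.88937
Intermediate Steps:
G(K, C) = 55 (G(K, C) = 40 + 15 = 55)
(y(818, -697) - 3548758)/(3988943 + G(264, 726)) = (sqrt(818**2 + (-697)**2) - 3548758)/(3988943 + 55) = (sqrt(669124 + 485809) - 3548758)/3988998 = (sqrt(1154933) - 3548758)*(1/3988998) = (-3548758 + sqrt(1154933))*(1/3988998) = -1774379/1994499 + sqrt(1154933)/3988998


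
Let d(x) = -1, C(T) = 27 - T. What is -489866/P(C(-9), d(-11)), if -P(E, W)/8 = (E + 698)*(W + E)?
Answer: 244933/102760 ≈ 2.3835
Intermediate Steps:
P(E, W) = -8*(698 + E)*(E + W) (P(E, W) = -8*(E + 698)*(W + E) = -8*(698 + E)*(E + W))
-489866/P(C(-9), d(-11)) = -489866/(-5584*(27 - 1*(-9)) - 5584*(-1) - 8*(27 - 1*(-9))**2 - 8*(27 - 1*(-9))*(-1)) = -489866/(-5584*(27 + 9) + 5584 - 8*(27 + 9)**2 - 8*(27 + 9)*(-1)) = -489866/(-5584*36 + 5584 - 8*36**2 - 8*36*(-1)) = -489866/(-201024 + 5584 - 8*1296 + 288) = -489866/(-201024 + 5584 - 10368 + 288) = -489866/(-205520) = -489866*(-1/205520) = 244933/102760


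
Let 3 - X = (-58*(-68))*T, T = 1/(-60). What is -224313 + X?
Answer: -3363664/15 ≈ -2.2424e+5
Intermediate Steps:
T = -1/60 ≈ -0.016667
X = 1031/15 (X = 3 - (-58*(-68))*(-1)/60 = 3 - 3944*(-1)/60 = 3 - 1*(-986/15) = 3 + 986/15 = 1031/15 ≈ 68.733)
-224313 + X = -224313 + 1031/15 = -3363664/15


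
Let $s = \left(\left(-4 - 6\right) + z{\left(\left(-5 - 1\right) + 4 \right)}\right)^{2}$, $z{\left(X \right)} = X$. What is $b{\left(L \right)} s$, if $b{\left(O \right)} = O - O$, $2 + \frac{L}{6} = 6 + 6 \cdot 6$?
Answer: $0$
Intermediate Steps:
$L = 240$ ($L = -12 + 6 \left(6 + 6 \cdot 6\right) = -12 + 6 \left(6 + 36\right) = -12 + 6 \cdot 42 = -12 + 252 = 240$)
$b{\left(O \right)} = 0$
$s = 144$ ($s = \left(\left(-4 - 6\right) + \left(\left(-5 - 1\right) + 4\right)\right)^{2} = \left(\left(-4 - 6\right) + \left(-6 + 4\right)\right)^{2} = \left(-10 - 2\right)^{2} = \left(-12\right)^{2} = 144$)
$b{\left(L \right)} s = 0 \cdot 144 = 0$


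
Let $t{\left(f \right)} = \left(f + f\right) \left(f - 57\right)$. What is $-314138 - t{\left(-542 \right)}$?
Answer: $-963454$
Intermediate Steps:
$t{\left(f \right)} = 2 f \left(-57 + f\right)$
$-314138 - t{\left(-542 \right)} = -314138 - 2 \left(-542\right) \left(-57 - 542\right) = -314138 - 2 \left(-542\right) \left(-599\right) = -314138 - 649316 = -963454$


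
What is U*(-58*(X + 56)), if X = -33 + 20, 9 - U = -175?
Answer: -458896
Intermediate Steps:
U = 184 (U = 9 - 1*(-175) = 9 + 175 = 184)
X = -13
U*(-58*(X + 56)) = 184*(-58*(-13 + 56)) = 184*(-58*43) = 184*(-2494) = -458896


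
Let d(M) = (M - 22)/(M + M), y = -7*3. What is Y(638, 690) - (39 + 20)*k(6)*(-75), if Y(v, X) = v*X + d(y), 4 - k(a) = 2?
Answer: 18860983/42 ≈ 4.4907e+5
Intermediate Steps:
k(a) = 2 (k(a) = 4 - 1*2 = 4 - 2 = 2)
y = -21
d(M) = (-22 + M)/(2*M) (d(M) = (-22 + M)/((2*M)) = (-22 + M)*(1/(2*M)) = (-22 + M)/(2*M))
Y(v, X) = 43/42 + X*v (Y(v, X) = v*X + (1/2)*(-22 - 21)/(-21) = X*v + (1/2)*(-1/21)*(-43) = X*v + 43/42 = 43/42 + X*v)
Y(638, 690) - (39 + 20)*k(6)*(-75) = (43/42 + 690*638) - (39 + 20)*2*(-75) = (43/42 + 440220) - 59*2*(-75) = 18489283/42 - 118*(-75) = 18489283/42 - 1*(-8850) = 18489283/42 + 8850 = 18860983/42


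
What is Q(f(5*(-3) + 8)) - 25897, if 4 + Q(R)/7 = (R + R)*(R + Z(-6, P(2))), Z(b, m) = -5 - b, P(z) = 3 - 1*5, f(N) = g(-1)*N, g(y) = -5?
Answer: -8285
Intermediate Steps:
f(N) = -5*N
P(z) = -2 (P(z) = 3 - 5 = -2)
Q(R) = -28 + 14*R*(1 + R) (Q(R) = -28 + 7*((R + R)*(R + (-5 - 1*(-6)))) = -28 + 7*((2*R)*(R + (-5 + 6))) = -28 + 7*((2*R)*(R + 1)) = -28 + 7*((2*R)*(1 + R)) = -28 + 7*(2*R*(1 + R)) = -28 + 14*R*(1 + R))
Q(f(5*(-3) + 8)) - 25897 = (-28 + 14*(-5*(5*(-3) + 8)) + 14*(-5*(5*(-3) + 8))²) - 25897 = (-28 + 14*(-5*(-15 + 8)) + 14*(-5*(-15 + 8))²) - 25897 = (-28 + 14*(-5*(-7)) + 14*(-5*(-7))²) - 25897 = (-28 + 14*35 + 14*35²) - 25897 = (-28 + 490 + 14*1225) - 25897 = (-28 + 490 + 17150) - 25897 = 17612 - 25897 = -8285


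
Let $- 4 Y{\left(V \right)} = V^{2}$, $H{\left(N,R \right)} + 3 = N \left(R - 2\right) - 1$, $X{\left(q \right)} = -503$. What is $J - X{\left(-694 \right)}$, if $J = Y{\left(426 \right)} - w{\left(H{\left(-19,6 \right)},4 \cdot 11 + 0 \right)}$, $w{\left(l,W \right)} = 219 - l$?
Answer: $-45165$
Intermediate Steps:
$H{\left(N,R \right)} = -4 + N \left(-2 + R\right)$ ($H{\left(N,R \right)} = -3 + \left(N \left(R - 2\right) - 1\right) = -3 + \left(N \left(-2 + R\right) - 1\right) = -3 + \left(-1 + N \left(-2 + R\right)\right) = -4 + N \left(-2 + R\right)$)
$Y{\left(V \right)} = - \frac{V^{2}}{4}$
$J = -45668$ ($J = - \frac{426^{2}}{4} - \left(219 - \left(-4 - -38 - 114\right)\right) = \left(- \frac{1}{4}\right) 181476 - \left(219 - \left(-4 + 38 - 114\right)\right) = -45369 - \left(219 - -80\right) = -45369 - \left(219 + 80\right) = -45369 - 299 = -45668$)
$J - X{\left(-694 \right)} = -45668 - -503 = -45668 + 503 = -45165$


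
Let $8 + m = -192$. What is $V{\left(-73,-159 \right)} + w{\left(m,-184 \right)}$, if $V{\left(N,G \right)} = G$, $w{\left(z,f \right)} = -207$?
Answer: $-366$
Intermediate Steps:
$m = -200$ ($m = -8 - 192 = -200$)
$V{\left(-73,-159 \right)} + w{\left(m,-184 \right)} = -159 - 207 = -366$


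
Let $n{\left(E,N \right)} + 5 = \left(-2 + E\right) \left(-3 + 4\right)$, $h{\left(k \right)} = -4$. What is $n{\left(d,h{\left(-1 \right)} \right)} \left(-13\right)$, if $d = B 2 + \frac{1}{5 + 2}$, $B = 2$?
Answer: $\frac{260}{7} \approx 37.143$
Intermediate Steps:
$d = \frac{29}{7}$ ($d = 2 \cdot 2 + \frac{1}{5 + 2} = 4 + \frac{1}{7} = \frac{29}{7} \approx 4.1429$)
$n{\left(E,N \right)} = -7 + E$ ($n{\left(E,N \right)} = -5 + \left(-2 + E\right) \left(-3 + 4\right) = -5 + \left(-2 + E\right) 1 = -5 + \left(-2 + E\right) = -7 + E$)
$n{\left(d,h{\left(-1 \right)} \right)} \left(-13\right) = \left(-7 + \frac{29}{7}\right) \left(-13\right) = \left(- \frac{20}{7}\right) \left(-13\right) = \frac{260}{7}$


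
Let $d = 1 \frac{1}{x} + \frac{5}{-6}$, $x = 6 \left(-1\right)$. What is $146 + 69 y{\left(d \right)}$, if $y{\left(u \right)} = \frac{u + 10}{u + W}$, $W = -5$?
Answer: $\frac{85}{2} \approx 42.5$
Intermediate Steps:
$x = -6$
$d = -1$ ($d = 1 \frac{1}{-6} + \frac{5}{-6} = 1 \left(- \frac{1}{6}\right) + 5 \left(- \frac{1}{6}\right) = - \frac{1}{6} - \frac{5}{6} = -1$)
$y{\left(u \right)} = \frac{10 + u}{-5 + u}$ ($y{\left(u \right)} = \frac{u + 10}{u - 5} = \frac{10 + u}{-5 + u}$)
$146 + 69 y{\left(d \right)} = 146 + 69 \frac{10 - 1}{-5 - 1} = 146 + 69 \frac{1}{-6} \cdot 9 = 146 + 69 \left(\left(- \frac{1}{6}\right) 9\right) = 146 + 69 \left(- \frac{3}{2}\right) = 146 - \frac{207}{2} = \frac{85}{2}$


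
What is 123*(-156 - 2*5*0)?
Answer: -19188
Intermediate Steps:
123*(-156 - 2*5*0) = 123*(-156 - 10*0) = 123*(-156 + 0) = 123*(-156) = -19188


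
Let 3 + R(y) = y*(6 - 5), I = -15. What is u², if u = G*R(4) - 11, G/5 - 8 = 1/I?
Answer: 7396/9 ≈ 821.78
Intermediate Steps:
R(y) = -3 + y (R(y) = -3 + y*(6 - 5) = -3 + y*1 = -3 + y)
G = 119/3 (G = 40 + 5/(-15) = 40 + 5*(-1/15) = 40 - ⅓ = 119/3 ≈ 39.667)
u = 86/3 (u = 119*(-3 + 4)/3 - 11 = (119/3)*1 - 11 = 119/3 - 11 = 86/3 ≈ 28.667)
u² = (86/3)² = 7396/9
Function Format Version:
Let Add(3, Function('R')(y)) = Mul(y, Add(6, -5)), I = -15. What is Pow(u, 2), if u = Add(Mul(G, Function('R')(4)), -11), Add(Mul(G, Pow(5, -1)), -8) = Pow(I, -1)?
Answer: Rational(7396, 9) ≈ 821.78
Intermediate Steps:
Function('R')(y) = Add(-3, y) (Function('R')(y) = Add(-3, Mul(y, Add(6, -5))) = Add(-3, Mul(y, 1)) = Add(-3, y))
G = Rational(119, 3) (G = Add(40, Mul(5, Pow(-15, -1))) = Add(40, Mul(5, Rational(-1, 15))) = Add(40, Rational(-1, 3)) = Rational(119, 3) ≈ 39.667)
u = Rational(86, 3) (u = Add(Mul(Rational(119, 3), Add(-3, 4)), -11) = Add(Mul(Rational(119, 3), 1), -11) = Add(Rational(119, 3), -11) = Rational(86, 3) ≈ 28.667)
Pow(u, 2) = Pow(Rational(86, 3), 2) = Rational(7396, 9)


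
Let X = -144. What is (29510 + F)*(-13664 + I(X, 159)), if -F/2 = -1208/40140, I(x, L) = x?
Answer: -4089010732832/10035 ≈ -4.0747e+8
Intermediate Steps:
F = 604/10035 (F = -(-2416)/40140 = -2*(-302/10035) = 604/10035 ≈ 0.060189)
(29510 + F)*(-13664 + I(X, 159)) = (29510 + 604/10035)*(-13664 - 144) = (296133454/10035)*(-13808) = -4089010732832/10035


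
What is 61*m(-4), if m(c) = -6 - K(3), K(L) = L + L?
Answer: -732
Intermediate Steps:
K(L) = 2*L
m(c) = -12 (m(c) = -6 - 2*3 = -6 - 1*6 = -6 - 6 = -12)
61*m(-4) = 61*(-12) = -732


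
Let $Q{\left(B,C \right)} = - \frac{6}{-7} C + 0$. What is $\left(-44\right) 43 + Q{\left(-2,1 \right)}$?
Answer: $- \frac{13238}{7} \approx -1891.1$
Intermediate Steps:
$Q{\left(B,C \right)} = \frac{6 C}{7}$ ($Q{\left(B,C \right)} = \left(-6\right) \left(- \frac{1}{7}\right) C + 0 = \frac{6 C}{7} + 0 = \frac{6 C}{7}$)
$\left(-44\right) 43 + Q{\left(-2,1 \right)} = \left(-44\right) 43 + \frac{6}{7} \cdot 1 = -1892 + \frac{6}{7} = - \frac{13238}{7}$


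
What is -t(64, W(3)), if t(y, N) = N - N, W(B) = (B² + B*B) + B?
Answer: 0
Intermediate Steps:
W(B) = B + 2*B² (W(B) = (B² + B²) + B = 2*B² + B = B + 2*B²)
t(y, N) = 0
-t(64, W(3)) = -1*0 = 0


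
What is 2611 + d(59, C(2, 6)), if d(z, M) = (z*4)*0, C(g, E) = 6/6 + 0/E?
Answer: 2611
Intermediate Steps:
C(g, E) = 1 (C(g, E) = 6*(1/6) + 0 = 1 + 0 = 1)
d(z, M) = 0 (d(z, M) = (4*z)*0 = 0)
2611 + d(59, C(2, 6)) = 2611 + 0 = 2611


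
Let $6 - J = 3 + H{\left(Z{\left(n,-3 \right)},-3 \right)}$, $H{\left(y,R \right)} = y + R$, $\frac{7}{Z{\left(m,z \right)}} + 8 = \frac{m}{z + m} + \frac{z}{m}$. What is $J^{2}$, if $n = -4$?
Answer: $\frac{1737124}{34969} \approx 49.676$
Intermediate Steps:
$Z{\left(m,z \right)} = \frac{7}{-8 + \frac{m}{m + z} + \frac{z}{m}}$ ($Z{\left(m,z \right)} = \frac{7}{-8 + \left(\frac{m}{z + m} + \frac{z}{m}\right)} = \frac{7}{-8 + \left(\frac{m}{m + z} + \frac{z}{m}\right)} = \frac{7}{-8 + \frac{m}{m + z} + \frac{z}{m}}$)
$H{\left(y,R \right)} = R + y$
$J = \frac{1318}{187}$ ($J = 6 - \left(3 - \left(3 + \frac{28 \left(-4 - 3\right)}{\left(-3\right)^{2} - 7 \left(-4\right)^{2} - \left(-28\right) \left(-3\right)}\right)\right) = 6 - \left(3 - \left(3 + 28 \frac{1}{9 - 112 - 84} \left(-7\right)\right)\right) = 6 - \left(3 - \left(3 + 28 \frac{1}{-187} \left(-7\right)\right)\right) = 6 - \left(3 - \left(3 + 28 \left(- \frac{1}{187}\right) \left(-7\right)\right)\right) = 6 - \left(3 - \frac{757}{187}\right) = 6 - - \frac{196}{187} = 6 + \frac{196}{187} = \frac{1318}{187} \approx 7.0481$)
$J^{2} = \left(\frac{1318}{187}\right)^{2} = \frac{1737124}{34969}$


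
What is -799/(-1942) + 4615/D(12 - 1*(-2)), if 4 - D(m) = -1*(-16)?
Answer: -4476371/11652 ≈ -384.17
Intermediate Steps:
D(m) = -12 (D(m) = 4 - (-1)*(-16) = 4 - 1*16 = 4 - 16 = -12)
-799/(-1942) + 4615/D(12 - 1*(-2)) = -799/(-1942) + 4615/(-12) = -799*(-1/1942) + 4615*(-1/12) = 799/1942 - 4615/12 = -4476371/11652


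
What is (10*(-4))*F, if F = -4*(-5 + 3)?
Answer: -320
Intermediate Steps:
F = 8 (F = -4*(-2) = 8)
(10*(-4))*F = (10*(-4))*8 = -40*8 = -320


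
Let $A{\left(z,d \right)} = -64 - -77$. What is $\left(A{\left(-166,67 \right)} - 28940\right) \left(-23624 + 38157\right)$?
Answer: $-420396091$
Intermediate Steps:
$A{\left(z,d \right)} = 13$ ($A{\left(z,d \right)} = -64 + 77 = 13$)
$\left(A{\left(-166,67 \right)} - 28940\right) \left(-23624 + 38157\right) = \left(13 - 28940\right) \left(-23624 + 38157\right) = \left(-28927\right) 14533 = -420396091$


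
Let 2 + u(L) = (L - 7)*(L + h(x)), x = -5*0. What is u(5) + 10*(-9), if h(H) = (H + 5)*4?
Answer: -142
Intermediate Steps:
x = 0
h(H) = 20 + 4*H (h(H) = (5 + H)*4 = 20 + 4*H)
u(L) = -2 + (-7 + L)*(20 + L) (u(L) = -2 + (L - 7)*(L + (20 + 4*0)) = -2 + (-7 + L)*(L + (20 + 0)) = -2 + (-7 + L)*(L + 20) = -2 + (-7 + L)*(20 + L))
u(5) + 10*(-9) = (-142 + 5² + 13*5) + 10*(-9) = (-142 + 25 + 65) - 90 = -52 - 90 = -142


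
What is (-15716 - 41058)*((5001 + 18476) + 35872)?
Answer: -3369480126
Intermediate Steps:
(-15716 - 41058)*((5001 + 18476) + 35872) = -56774*(23477 + 35872) = -56774*59349 = -3369480126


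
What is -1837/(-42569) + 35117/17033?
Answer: 1526185194/725077777 ≈ 2.1049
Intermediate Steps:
-1837/(-42569) + 35117/17033 = -1837*(-1/42569) + 35117*(1/17033) = 1837/42569 + 35117/17033 = 1526185194/725077777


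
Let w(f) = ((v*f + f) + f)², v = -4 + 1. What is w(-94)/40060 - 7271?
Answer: -72816856/10015 ≈ -7270.8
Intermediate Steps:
v = -3
w(f) = f² (w(f) = ((-3*f + f) + f)² = (-2*f + f)² = (-f)² = f²)
w(-94)/40060 - 7271 = (-94)²/40060 - 7271 = 8836*(1/40060) - 7271 = 2209/10015 - 7271 = -72816856/10015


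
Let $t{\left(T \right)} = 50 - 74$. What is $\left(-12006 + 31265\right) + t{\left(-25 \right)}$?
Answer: $19235$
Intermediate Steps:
$t{\left(T \right)} = -24$ ($t{\left(T \right)} = 50 - 74 = -24$)
$\left(-12006 + 31265\right) + t{\left(-25 \right)} = \left(-12006 + 31265\right) - 24 = 19259 - 24 = 19235$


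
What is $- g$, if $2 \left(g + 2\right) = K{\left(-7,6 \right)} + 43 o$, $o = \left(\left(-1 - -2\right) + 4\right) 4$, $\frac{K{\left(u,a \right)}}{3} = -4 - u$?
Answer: $- \frac{865}{2} \approx -432.5$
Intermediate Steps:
$K{\left(u,a \right)} = -12 - 3 u$ ($K{\left(u,a \right)} = 3 \left(-4 - u\right) = -12 - 3 u$)
$o = 20$ ($o = \left(\left(-1 + 2\right) + 4\right) 4 = \left(1 + 4\right) 4 = 5 \cdot 4 = 20$)
$g = \frac{865}{2}$ ($g = -2 + \frac{\left(-12 - -21\right) + 43 \cdot 20}{2} = -2 + \frac{\left(-12 + 21\right) + 860}{2} = -2 + \frac{9 + 860}{2} = -2 + \frac{1}{2} \cdot 869 = -2 + \frac{869}{2} = \frac{865}{2} \approx 432.5$)
$- g = \left(-1\right) \frac{865}{2} = - \frac{865}{2}$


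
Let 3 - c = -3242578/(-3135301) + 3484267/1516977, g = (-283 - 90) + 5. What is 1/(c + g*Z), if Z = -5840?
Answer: 4756179505077/10221598923347541398 ≈ 4.6531e-7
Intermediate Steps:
g = -368 (g = -373 + 5 = -368)
c = -1574603540842/4756179505077 (c = 3 - (-3242578/(-3135301) + 3484267/1516977) = 3 - (-3242578*(-1/3135301) + 3484267*(1/1516977)) = 3 - (3242578/3135301 + 3484267/1516977) = 3 - 1*15843142056073/4756179505077 = 3 - 15843142056073/4756179505077 = -1574603540842/4756179505077 ≈ -0.33106)
1/(c + g*Z) = 1/(-1574603540842/4756179505077 - 368*(-5840)) = 1/(-1574603540842/4756179505077 + 2149120) = 1/(10221598923347541398/4756179505077) = 4756179505077/10221598923347541398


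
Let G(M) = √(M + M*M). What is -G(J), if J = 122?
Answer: -√15006 ≈ -122.50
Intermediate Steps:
G(M) = √(M + M²)
-G(J) = -√(122*(1 + 122)) = -√(122*123) = -√15006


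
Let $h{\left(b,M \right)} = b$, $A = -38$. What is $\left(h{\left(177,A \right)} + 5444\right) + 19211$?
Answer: $24832$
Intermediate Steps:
$\left(h{\left(177,A \right)} + 5444\right) + 19211 = \left(177 + 5444\right) + 19211 = 5621 + 19211 = 24832$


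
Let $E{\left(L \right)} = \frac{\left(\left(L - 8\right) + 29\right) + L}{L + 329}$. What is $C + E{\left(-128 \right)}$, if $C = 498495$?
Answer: $\frac{100197260}{201} \approx 4.9849 \cdot 10^{5}$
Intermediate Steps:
$E{\left(L \right)} = \frac{21 + 2 L}{329 + L}$ ($E{\left(L \right)} = \frac{\left(\left(-8 + L\right) + 29\right) + L}{329 + L} = \frac{\left(21 + L\right) + L}{329 + L} = \frac{21 + 2 L}{329 + L}$)
$C + E{\left(-128 \right)} = 498495 + \frac{21 + 2 \left(-128\right)}{329 - 128} = 498495 + \frac{21 - 256}{201} = 498495 + \frac{1}{201} \left(-235\right) = 498495 - \frac{235}{201} = \frac{100197260}{201}$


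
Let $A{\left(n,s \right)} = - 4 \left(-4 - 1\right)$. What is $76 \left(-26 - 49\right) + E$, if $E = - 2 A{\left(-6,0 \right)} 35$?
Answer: $-7100$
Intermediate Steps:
$A{\left(n,s \right)} = 20$ ($A{\left(n,s \right)} = \left(-4\right) \left(-5\right) = 20$)
$E = -1400$ ($E = \left(-2\right) 20 \cdot 35 = \left(-40\right) 35 = -1400$)
$76 \left(-26 - 49\right) + E = 76 \left(-26 - 49\right) - 1400 = 76 \left(-75\right) - 1400 = -5700 - 1400 = -7100$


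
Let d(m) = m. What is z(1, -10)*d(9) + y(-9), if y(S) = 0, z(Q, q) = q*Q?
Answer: -90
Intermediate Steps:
z(Q, q) = Q*q
z(1, -10)*d(9) + y(-9) = (1*(-10))*9 + 0 = -10*9 + 0 = -90 + 0 = -90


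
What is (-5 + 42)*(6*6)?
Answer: 1332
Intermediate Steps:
(-5 + 42)*(6*6) = 37*36 = 1332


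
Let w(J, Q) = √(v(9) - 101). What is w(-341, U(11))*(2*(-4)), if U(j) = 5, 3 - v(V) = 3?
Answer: -8*I*√101 ≈ -80.399*I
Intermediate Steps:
v(V) = 0 (v(V) = 3 - 1*3 = 3 - 3 = 0)
w(J, Q) = I*√101 (w(J, Q) = √(0 - 101) = √(-101) = I*√101)
w(-341, U(11))*(2*(-4)) = (I*√101)*(2*(-4)) = (I*√101)*(-8) = -8*I*√101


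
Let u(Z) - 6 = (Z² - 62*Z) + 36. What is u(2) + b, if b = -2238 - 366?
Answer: -2682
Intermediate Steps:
u(Z) = 42 + Z² - 62*Z (u(Z) = 6 + ((Z² - 62*Z) + 36) = 6 + (36 + Z² - 62*Z) = 42 + Z² - 62*Z)
b = -2604
u(2) + b = (42 + 2² - 62*2) - 2604 = (42 + 4 - 124) - 2604 = -78 - 2604 = -2682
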